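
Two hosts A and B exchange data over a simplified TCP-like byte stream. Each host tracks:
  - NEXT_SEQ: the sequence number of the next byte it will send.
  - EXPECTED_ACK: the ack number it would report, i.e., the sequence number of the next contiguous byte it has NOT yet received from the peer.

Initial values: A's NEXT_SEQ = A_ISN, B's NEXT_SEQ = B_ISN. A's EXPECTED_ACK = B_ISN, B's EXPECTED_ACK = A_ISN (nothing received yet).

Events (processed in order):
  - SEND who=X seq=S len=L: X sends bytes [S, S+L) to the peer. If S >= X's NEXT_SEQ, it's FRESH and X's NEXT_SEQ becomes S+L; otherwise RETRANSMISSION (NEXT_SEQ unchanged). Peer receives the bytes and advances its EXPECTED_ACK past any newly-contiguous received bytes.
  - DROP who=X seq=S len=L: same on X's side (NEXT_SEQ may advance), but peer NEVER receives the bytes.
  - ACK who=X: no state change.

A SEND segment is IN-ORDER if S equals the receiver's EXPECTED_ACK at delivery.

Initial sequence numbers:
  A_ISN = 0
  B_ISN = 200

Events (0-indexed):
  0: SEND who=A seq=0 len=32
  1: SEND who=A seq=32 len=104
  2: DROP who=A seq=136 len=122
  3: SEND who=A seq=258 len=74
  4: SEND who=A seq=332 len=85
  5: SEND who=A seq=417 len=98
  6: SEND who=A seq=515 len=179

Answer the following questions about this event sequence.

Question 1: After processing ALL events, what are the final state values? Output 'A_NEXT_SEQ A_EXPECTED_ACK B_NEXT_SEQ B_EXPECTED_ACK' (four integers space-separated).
Answer: 694 200 200 136

Derivation:
After event 0: A_seq=32 A_ack=200 B_seq=200 B_ack=32
After event 1: A_seq=136 A_ack=200 B_seq=200 B_ack=136
After event 2: A_seq=258 A_ack=200 B_seq=200 B_ack=136
After event 3: A_seq=332 A_ack=200 B_seq=200 B_ack=136
After event 4: A_seq=417 A_ack=200 B_seq=200 B_ack=136
After event 5: A_seq=515 A_ack=200 B_seq=200 B_ack=136
After event 6: A_seq=694 A_ack=200 B_seq=200 B_ack=136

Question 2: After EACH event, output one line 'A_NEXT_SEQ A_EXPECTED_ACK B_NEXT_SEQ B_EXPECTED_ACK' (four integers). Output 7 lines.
32 200 200 32
136 200 200 136
258 200 200 136
332 200 200 136
417 200 200 136
515 200 200 136
694 200 200 136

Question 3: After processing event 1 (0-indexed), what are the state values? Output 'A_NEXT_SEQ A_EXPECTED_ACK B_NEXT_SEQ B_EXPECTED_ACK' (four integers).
After event 0: A_seq=32 A_ack=200 B_seq=200 B_ack=32
After event 1: A_seq=136 A_ack=200 B_seq=200 B_ack=136

136 200 200 136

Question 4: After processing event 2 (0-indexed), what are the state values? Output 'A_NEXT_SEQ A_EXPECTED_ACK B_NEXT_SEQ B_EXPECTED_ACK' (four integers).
After event 0: A_seq=32 A_ack=200 B_seq=200 B_ack=32
After event 1: A_seq=136 A_ack=200 B_seq=200 B_ack=136
After event 2: A_seq=258 A_ack=200 B_seq=200 B_ack=136

258 200 200 136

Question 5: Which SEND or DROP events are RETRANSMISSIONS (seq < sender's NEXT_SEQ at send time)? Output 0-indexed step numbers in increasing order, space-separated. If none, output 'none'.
Step 0: SEND seq=0 -> fresh
Step 1: SEND seq=32 -> fresh
Step 2: DROP seq=136 -> fresh
Step 3: SEND seq=258 -> fresh
Step 4: SEND seq=332 -> fresh
Step 5: SEND seq=417 -> fresh
Step 6: SEND seq=515 -> fresh

Answer: none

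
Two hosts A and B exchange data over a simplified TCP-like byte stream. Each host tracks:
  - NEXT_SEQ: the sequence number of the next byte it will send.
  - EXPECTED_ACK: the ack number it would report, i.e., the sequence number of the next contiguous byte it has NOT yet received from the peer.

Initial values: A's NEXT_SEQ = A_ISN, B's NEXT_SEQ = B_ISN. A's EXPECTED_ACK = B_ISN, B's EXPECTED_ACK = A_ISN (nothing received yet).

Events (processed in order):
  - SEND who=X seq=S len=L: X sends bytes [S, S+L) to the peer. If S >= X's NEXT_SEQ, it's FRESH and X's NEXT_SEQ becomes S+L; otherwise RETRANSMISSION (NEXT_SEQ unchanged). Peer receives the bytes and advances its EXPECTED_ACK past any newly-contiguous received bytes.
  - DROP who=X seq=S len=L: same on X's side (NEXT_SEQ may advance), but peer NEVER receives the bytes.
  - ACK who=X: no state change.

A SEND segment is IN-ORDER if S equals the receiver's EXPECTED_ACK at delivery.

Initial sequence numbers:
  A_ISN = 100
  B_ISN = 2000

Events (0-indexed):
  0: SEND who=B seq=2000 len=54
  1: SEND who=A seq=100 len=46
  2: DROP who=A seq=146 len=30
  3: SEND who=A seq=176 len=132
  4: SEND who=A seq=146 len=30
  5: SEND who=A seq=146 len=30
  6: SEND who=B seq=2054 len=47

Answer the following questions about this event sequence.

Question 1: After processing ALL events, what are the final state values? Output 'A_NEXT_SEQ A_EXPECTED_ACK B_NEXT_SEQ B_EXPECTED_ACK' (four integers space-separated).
Answer: 308 2101 2101 308

Derivation:
After event 0: A_seq=100 A_ack=2054 B_seq=2054 B_ack=100
After event 1: A_seq=146 A_ack=2054 B_seq=2054 B_ack=146
After event 2: A_seq=176 A_ack=2054 B_seq=2054 B_ack=146
After event 3: A_seq=308 A_ack=2054 B_seq=2054 B_ack=146
After event 4: A_seq=308 A_ack=2054 B_seq=2054 B_ack=308
After event 5: A_seq=308 A_ack=2054 B_seq=2054 B_ack=308
After event 6: A_seq=308 A_ack=2101 B_seq=2101 B_ack=308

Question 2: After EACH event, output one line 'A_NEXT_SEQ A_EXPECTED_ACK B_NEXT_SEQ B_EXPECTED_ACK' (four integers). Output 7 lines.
100 2054 2054 100
146 2054 2054 146
176 2054 2054 146
308 2054 2054 146
308 2054 2054 308
308 2054 2054 308
308 2101 2101 308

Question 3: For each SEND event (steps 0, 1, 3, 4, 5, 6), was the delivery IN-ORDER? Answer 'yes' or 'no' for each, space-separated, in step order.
Answer: yes yes no yes no yes

Derivation:
Step 0: SEND seq=2000 -> in-order
Step 1: SEND seq=100 -> in-order
Step 3: SEND seq=176 -> out-of-order
Step 4: SEND seq=146 -> in-order
Step 5: SEND seq=146 -> out-of-order
Step 6: SEND seq=2054 -> in-order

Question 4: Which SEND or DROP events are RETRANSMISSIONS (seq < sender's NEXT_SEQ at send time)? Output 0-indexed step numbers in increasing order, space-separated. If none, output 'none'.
Step 0: SEND seq=2000 -> fresh
Step 1: SEND seq=100 -> fresh
Step 2: DROP seq=146 -> fresh
Step 3: SEND seq=176 -> fresh
Step 4: SEND seq=146 -> retransmit
Step 5: SEND seq=146 -> retransmit
Step 6: SEND seq=2054 -> fresh

Answer: 4 5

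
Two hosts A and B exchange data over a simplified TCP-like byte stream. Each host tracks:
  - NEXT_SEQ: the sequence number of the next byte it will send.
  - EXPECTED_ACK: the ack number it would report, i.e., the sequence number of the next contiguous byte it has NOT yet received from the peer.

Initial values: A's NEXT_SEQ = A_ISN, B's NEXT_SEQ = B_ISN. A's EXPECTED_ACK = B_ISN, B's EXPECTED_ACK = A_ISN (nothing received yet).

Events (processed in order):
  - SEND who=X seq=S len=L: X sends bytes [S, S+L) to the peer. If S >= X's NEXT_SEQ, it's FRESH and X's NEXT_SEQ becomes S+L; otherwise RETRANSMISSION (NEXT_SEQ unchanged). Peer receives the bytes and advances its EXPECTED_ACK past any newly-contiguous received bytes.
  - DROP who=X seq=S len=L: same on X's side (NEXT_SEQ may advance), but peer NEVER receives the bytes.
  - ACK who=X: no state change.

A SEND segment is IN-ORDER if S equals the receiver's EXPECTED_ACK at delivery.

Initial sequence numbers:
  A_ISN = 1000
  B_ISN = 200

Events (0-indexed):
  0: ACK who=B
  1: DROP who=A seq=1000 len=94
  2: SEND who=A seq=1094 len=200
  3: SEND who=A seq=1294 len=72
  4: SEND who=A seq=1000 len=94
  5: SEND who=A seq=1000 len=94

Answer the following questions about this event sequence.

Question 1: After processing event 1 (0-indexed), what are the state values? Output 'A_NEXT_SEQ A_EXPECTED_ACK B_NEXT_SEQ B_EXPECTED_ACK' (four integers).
After event 0: A_seq=1000 A_ack=200 B_seq=200 B_ack=1000
After event 1: A_seq=1094 A_ack=200 B_seq=200 B_ack=1000

1094 200 200 1000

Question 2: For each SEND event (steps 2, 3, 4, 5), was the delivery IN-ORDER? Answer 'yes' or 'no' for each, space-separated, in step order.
Step 2: SEND seq=1094 -> out-of-order
Step 3: SEND seq=1294 -> out-of-order
Step 4: SEND seq=1000 -> in-order
Step 5: SEND seq=1000 -> out-of-order

Answer: no no yes no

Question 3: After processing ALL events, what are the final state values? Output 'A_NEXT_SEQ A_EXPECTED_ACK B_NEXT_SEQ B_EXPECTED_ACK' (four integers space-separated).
Answer: 1366 200 200 1366

Derivation:
After event 0: A_seq=1000 A_ack=200 B_seq=200 B_ack=1000
After event 1: A_seq=1094 A_ack=200 B_seq=200 B_ack=1000
After event 2: A_seq=1294 A_ack=200 B_seq=200 B_ack=1000
After event 3: A_seq=1366 A_ack=200 B_seq=200 B_ack=1000
After event 4: A_seq=1366 A_ack=200 B_seq=200 B_ack=1366
After event 5: A_seq=1366 A_ack=200 B_seq=200 B_ack=1366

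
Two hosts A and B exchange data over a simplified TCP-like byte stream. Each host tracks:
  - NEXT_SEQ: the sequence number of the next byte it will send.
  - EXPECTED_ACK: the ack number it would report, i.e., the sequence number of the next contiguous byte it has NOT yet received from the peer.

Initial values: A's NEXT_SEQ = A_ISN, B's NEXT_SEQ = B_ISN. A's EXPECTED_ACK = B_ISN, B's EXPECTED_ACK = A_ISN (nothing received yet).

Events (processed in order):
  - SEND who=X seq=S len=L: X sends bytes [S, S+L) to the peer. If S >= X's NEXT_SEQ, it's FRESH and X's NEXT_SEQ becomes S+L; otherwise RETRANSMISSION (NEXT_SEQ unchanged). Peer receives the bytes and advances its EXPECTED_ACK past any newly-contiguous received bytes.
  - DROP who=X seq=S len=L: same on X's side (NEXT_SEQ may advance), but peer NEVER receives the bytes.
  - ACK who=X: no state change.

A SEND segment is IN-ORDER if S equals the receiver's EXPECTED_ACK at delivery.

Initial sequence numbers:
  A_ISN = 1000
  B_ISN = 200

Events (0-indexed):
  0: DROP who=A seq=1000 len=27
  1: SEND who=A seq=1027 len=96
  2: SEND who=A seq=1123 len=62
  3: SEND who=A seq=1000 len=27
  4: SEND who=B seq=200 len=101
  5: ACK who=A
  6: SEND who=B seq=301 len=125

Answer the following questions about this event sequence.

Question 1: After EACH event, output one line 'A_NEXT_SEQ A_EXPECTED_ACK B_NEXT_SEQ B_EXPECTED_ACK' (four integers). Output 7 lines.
1027 200 200 1000
1123 200 200 1000
1185 200 200 1000
1185 200 200 1185
1185 301 301 1185
1185 301 301 1185
1185 426 426 1185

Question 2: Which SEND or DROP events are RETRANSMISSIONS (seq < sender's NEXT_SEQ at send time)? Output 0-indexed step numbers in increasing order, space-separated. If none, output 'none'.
Step 0: DROP seq=1000 -> fresh
Step 1: SEND seq=1027 -> fresh
Step 2: SEND seq=1123 -> fresh
Step 3: SEND seq=1000 -> retransmit
Step 4: SEND seq=200 -> fresh
Step 6: SEND seq=301 -> fresh

Answer: 3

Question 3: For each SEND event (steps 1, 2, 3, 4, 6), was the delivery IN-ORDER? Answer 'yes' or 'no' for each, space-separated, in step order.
Step 1: SEND seq=1027 -> out-of-order
Step 2: SEND seq=1123 -> out-of-order
Step 3: SEND seq=1000 -> in-order
Step 4: SEND seq=200 -> in-order
Step 6: SEND seq=301 -> in-order

Answer: no no yes yes yes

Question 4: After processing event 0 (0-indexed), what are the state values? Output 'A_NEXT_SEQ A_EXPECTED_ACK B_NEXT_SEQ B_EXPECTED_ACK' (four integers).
After event 0: A_seq=1027 A_ack=200 B_seq=200 B_ack=1000

1027 200 200 1000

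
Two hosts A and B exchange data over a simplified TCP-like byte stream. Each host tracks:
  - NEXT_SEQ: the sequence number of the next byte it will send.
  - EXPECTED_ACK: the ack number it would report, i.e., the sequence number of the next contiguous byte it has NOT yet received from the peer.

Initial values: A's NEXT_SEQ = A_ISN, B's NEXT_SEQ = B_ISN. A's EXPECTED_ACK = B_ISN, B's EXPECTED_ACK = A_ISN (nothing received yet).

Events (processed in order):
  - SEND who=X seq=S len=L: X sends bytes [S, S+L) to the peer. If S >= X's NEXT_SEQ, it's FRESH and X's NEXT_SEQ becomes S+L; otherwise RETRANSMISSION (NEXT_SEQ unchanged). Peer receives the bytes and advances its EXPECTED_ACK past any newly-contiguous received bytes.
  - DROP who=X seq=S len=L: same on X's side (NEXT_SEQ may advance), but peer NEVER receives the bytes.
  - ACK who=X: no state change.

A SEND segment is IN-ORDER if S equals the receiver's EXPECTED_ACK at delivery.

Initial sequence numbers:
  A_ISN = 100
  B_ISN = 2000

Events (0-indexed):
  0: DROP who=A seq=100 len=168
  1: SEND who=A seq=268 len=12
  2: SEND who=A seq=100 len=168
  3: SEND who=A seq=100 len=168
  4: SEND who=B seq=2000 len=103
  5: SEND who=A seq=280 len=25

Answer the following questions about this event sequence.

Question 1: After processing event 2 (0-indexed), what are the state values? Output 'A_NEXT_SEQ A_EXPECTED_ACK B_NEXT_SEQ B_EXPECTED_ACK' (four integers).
After event 0: A_seq=268 A_ack=2000 B_seq=2000 B_ack=100
After event 1: A_seq=280 A_ack=2000 B_seq=2000 B_ack=100
After event 2: A_seq=280 A_ack=2000 B_seq=2000 B_ack=280

280 2000 2000 280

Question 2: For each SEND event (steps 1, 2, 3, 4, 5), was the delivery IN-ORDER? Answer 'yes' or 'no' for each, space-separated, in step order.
Answer: no yes no yes yes

Derivation:
Step 1: SEND seq=268 -> out-of-order
Step 2: SEND seq=100 -> in-order
Step 3: SEND seq=100 -> out-of-order
Step 4: SEND seq=2000 -> in-order
Step 5: SEND seq=280 -> in-order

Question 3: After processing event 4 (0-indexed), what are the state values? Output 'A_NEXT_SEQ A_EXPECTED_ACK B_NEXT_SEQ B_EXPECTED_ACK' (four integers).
After event 0: A_seq=268 A_ack=2000 B_seq=2000 B_ack=100
After event 1: A_seq=280 A_ack=2000 B_seq=2000 B_ack=100
After event 2: A_seq=280 A_ack=2000 B_seq=2000 B_ack=280
After event 3: A_seq=280 A_ack=2000 B_seq=2000 B_ack=280
After event 4: A_seq=280 A_ack=2103 B_seq=2103 B_ack=280

280 2103 2103 280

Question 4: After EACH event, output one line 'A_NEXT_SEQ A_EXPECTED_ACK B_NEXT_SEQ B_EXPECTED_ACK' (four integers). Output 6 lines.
268 2000 2000 100
280 2000 2000 100
280 2000 2000 280
280 2000 2000 280
280 2103 2103 280
305 2103 2103 305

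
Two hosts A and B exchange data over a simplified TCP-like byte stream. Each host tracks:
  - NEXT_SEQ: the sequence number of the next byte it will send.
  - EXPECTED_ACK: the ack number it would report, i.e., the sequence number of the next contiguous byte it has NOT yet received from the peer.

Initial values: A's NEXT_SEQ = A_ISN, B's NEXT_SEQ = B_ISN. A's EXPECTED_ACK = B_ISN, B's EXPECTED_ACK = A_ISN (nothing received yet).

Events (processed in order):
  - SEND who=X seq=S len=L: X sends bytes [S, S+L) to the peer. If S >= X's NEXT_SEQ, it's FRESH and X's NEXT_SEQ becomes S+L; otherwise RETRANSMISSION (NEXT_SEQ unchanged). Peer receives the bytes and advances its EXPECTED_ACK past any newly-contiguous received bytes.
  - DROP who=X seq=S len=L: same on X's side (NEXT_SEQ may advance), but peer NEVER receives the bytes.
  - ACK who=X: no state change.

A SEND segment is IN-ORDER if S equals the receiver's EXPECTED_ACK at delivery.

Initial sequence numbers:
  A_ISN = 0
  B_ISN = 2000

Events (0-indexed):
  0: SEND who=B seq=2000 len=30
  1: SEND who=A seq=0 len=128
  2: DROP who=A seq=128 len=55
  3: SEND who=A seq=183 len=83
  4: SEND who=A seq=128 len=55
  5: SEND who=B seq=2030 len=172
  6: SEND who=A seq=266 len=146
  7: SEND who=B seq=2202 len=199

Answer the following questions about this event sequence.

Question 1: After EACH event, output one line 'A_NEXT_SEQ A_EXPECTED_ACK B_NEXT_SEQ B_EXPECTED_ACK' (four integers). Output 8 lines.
0 2030 2030 0
128 2030 2030 128
183 2030 2030 128
266 2030 2030 128
266 2030 2030 266
266 2202 2202 266
412 2202 2202 412
412 2401 2401 412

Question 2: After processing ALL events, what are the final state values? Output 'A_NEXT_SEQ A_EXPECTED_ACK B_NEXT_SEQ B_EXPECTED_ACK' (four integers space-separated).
Answer: 412 2401 2401 412

Derivation:
After event 0: A_seq=0 A_ack=2030 B_seq=2030 B_ack=0
After event 1: A_seq=128 A_ack=2030 B_seq=2030 B_ack=128
After event 2: A_seq=183 A_ack=2030 B_seq=2030 B_ack=128
After event 3: A_seq=266 A_ack=2030 B_seq=2030 B_ack=128
After event 4: A_seq=266 A_ack=2030 B_seq=2030 B_ack=266
After event 5: A_seq=266 A_ack=2202 B_seq=2202 B_ack=266
After event 6: A_seq=412 A_ack=2202 B_seq=2202 B_ack=412
After event 7: A_seq=412 A_ack=2401 B_seq=2401 B_ack=412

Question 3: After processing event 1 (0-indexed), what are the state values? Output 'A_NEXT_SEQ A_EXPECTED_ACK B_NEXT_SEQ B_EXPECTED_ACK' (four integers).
After event 0: A_seq=0 A_ack=2030 B_seq=2030 B_ack=0
After event 1: A_seq=128 A_ack=2030 B_seq=2030 B_ack=128

128 2030 2030 128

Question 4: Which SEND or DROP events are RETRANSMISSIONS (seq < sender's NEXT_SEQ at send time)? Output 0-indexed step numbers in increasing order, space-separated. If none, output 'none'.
Answer: 4

Derivation:
Step 0: SEND seq=2000 -> fresh
Step 1: SEND seq=0 -> fresh
Step 2: DROP seq=128 -> fresh
Step 3: SEND seq=183 -> fresh
Step 4: SEND seq=128 -> retransmit
Step 5: SEND seq=2030 -> fresh
Step 6: SEND seq=266 -> fresh
Step 7: SEND seq=2202 -> fresh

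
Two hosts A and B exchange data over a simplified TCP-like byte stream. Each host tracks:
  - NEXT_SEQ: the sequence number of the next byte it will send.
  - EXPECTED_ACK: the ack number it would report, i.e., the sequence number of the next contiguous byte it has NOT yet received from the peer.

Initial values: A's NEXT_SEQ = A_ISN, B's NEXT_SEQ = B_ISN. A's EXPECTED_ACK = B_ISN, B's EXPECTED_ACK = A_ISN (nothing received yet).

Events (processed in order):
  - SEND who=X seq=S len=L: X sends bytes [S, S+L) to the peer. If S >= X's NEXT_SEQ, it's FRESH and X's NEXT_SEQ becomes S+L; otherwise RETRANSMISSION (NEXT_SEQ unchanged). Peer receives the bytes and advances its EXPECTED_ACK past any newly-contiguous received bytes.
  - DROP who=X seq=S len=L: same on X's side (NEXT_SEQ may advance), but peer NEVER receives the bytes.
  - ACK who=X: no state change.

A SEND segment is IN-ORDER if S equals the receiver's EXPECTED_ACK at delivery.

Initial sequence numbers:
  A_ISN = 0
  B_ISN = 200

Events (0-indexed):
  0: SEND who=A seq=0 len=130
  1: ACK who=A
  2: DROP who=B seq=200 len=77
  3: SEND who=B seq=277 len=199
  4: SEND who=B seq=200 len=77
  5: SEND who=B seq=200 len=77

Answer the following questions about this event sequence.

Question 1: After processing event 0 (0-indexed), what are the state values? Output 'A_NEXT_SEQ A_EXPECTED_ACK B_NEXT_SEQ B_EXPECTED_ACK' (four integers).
After event 0: A_seq=130 A_ack=200 B_seq=200 B_ack=130

130 200 200 130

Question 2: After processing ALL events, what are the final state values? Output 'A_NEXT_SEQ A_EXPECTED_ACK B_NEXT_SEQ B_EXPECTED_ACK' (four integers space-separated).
Answer: 130 476 476 130

Derivation:
After event 0: A_seq=130 A_ack=200 B_seq=200 B_ack=130
After event 1: A_seq=130 A_ack=200 B_seq=200 B_ack=130
After event 2: A_seq=130 A_ack=200 B_seq=277 B_ack=130
After event 3: A_seq=130 A_ack=200 B_seq=476 B_ack=130
After event 4: A_seq=130 A_ack=476 B_seq=476 B_ack=130
After event 5: A_seq=130 A_ack=476 B_seq=476 B_ack=130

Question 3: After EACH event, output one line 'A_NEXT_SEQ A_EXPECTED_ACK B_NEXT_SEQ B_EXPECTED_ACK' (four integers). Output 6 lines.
130 200 200 130
130 200 200 130
130 200 277 130
130 200 476 130
130 476 476 130
130 476 476 130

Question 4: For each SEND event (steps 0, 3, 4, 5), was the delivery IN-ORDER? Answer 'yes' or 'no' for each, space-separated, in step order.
Step 0: SEND seq=0 -> in-order
Step 3: SEND seq=277 -> out-of-order
Step 4: SEND seq=200 -> in-order
Step 5: SEND seq=200 -> out-of-order

Answer: yes no yes no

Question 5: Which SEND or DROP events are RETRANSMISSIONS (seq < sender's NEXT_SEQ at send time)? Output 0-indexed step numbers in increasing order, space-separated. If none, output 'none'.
Step 0: SEND seq=0 -> fresh
Step 2: DROP seq=200 -> fresh
Step 3: SEND seq=277 -> fresh
Step 4: SEND seq=200 -> retransmit
Step 5: SEND seq=200 -> retransmit

Answer: 4 5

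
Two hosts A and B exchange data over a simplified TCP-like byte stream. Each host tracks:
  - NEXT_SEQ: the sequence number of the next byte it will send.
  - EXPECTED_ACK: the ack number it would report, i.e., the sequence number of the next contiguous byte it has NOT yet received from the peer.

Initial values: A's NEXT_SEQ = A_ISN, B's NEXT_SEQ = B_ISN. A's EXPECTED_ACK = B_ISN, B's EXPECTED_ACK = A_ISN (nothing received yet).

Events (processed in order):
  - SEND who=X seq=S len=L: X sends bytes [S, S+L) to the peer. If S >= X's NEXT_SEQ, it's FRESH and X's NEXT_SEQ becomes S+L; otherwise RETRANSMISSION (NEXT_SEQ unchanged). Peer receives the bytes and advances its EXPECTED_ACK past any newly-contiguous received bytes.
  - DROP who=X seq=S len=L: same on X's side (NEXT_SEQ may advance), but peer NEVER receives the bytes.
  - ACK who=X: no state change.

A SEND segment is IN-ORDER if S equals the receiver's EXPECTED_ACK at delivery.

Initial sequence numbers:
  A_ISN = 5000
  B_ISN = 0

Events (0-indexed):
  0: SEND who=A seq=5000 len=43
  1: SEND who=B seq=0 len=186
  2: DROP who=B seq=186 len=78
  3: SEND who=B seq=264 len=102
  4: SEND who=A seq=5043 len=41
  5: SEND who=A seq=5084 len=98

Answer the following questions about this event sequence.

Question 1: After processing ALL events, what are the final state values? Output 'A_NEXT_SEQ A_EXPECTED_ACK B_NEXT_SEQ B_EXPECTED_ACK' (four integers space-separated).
Answer: 5182 186 366 5182

Derivation:
After event 0: A_seq=5043 A_ack=0 B_seq=0 B_ack=5043
After event 1: A_seq=5043 A_ack=186 B_seq=186 B_ack=5043
After event 2: A_seq=5043 A_ack=186 B_seq=264 B_ack=5043
After event 3: A_seq=5043 A_ack=186 B_seq=366 B_ack=5043
After event 4: A_seq=5084 A_ack=186 B_seq=366 B_ack=5084
After event 5: A_seq=5182 A_ack=186 B_seq=366 B_ack=5182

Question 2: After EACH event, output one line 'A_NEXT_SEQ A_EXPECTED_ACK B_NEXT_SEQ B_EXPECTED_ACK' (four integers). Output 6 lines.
5043 0 0 5043
5043 186 186 5043
5043 186 264 5043
5043 186 366 5043
5084 186 366 5084
5182 186 366 5182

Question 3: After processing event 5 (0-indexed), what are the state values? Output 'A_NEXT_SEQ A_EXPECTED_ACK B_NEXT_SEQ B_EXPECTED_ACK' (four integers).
After event 0: A_seq=5043 A_ack=0 B_seq=0 B_ack=5043
After event 1: A_seq=5043 A_ack=186 B_seq=186 B_ack=5043
After event 2: A_seq=5043 A_ack=186 B_seq=264 B_ack=5043
After event 3: A_seq=5043 A_ack=186 B_seq=366 B_ack=5043
After event 4: A_seq=5084 A_ack=186 B_seq=366 B_ack=5084
After event 5: A_seq=5182 A_ack=186 B_seq=366 B_ack=5182

5182 186 366 5182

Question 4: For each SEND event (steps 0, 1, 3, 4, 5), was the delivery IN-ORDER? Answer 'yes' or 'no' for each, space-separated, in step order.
Step 0: SEND seq=5000 -> in-order
Step 1: SEND seq=0 -> in-order
Step 3: SEND seq=264 -> out-of-order
Step 4: SEND seq=5043 -> in-order
Step 5: SEND seq=5084 -> in-order

Answer: yes yes no yes yes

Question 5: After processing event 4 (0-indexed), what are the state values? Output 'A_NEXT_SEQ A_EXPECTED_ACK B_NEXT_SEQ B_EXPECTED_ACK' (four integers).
After event 0: A_seq=5043 A_ack=0 B_seq=0 B_ack=5043
After event 1: A_seq=5043 A_ack=186 B_seq=186 B_ack=5043
After event 2: A_seq=5043 A_ack=186 B_seq=264 B_ack=5043
After event 3: A_seq=5043 A_ack=186 B_seq=366 B_ack=5043
After event 4: A_seq=5084 A_ack=186 B_seq=366 B_ack=5084

5084 186 366 5084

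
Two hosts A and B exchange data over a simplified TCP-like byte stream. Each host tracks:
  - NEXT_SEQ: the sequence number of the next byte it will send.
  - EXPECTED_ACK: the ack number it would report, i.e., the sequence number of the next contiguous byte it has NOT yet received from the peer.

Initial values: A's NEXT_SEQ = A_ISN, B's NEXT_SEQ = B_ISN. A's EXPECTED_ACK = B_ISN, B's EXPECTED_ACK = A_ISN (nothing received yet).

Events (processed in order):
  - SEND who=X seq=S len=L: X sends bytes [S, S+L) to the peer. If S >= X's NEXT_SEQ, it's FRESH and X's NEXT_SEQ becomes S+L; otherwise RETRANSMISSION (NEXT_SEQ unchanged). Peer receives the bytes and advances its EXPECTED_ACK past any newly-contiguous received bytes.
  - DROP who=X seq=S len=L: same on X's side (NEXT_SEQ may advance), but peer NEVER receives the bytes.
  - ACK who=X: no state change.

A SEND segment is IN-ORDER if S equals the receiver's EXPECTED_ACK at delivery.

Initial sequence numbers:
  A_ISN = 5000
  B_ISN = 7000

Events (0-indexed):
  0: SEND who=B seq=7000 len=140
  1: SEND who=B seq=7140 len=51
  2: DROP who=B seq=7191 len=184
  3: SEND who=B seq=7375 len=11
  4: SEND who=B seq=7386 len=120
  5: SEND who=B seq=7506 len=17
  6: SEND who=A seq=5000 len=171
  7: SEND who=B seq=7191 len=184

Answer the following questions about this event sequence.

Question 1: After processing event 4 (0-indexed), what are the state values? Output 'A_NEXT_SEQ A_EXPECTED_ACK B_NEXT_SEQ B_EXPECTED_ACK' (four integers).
After event 0: A_seq=5000 A_ack=7140 B_seq=7140 B_ack=5000
After event 1: A_seq=5000 A_ack=7191 B_seq=7191 B_ack=5000
After event 2: A_seq=5000 A_ack=7191 B_seq=7375 B_ack=5000
After event 3: A_seq=5000 A_ack=7191 B_seq=7386 B_ack=5000
After event 4: A_seq=5000 A_ack=7191 B_seq=7506 B_ack=5000

5000 7191 7506 5000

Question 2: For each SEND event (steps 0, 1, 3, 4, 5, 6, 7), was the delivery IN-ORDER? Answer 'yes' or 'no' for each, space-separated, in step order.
Answer: yes yes no no no yes yes

Derivation:
Step 0: SEND seq=7000 -> in-order
Step 1: SEND seq=7140 -> in-order
Step 3: SEND seq=7375 -> out-of-order
Step 4: SEND seq=7386 -> out-of-order
Step 5: SEND seq=7506 -> out-of-order
Step 6: SEND seq=5000 -> in-order
Step 7: SEND seq=7191 -> in-order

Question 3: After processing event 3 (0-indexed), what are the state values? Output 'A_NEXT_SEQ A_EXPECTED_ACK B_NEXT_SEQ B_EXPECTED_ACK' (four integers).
After event 0: A_seq=5000 A_ack=7140 B_seq=7140 B_ack=5000
After event 1: A_seq=5000 A_ack=7191 B_seq=7191 B_ack=5000
After event 2: A_seq=5000 A_ack=7191 B_seq=7375 B_ack=5000
After event 3: A_seq=5000 A_ack=7191 B_seq=7386 B_ack=5000

5000 7191 7386 5000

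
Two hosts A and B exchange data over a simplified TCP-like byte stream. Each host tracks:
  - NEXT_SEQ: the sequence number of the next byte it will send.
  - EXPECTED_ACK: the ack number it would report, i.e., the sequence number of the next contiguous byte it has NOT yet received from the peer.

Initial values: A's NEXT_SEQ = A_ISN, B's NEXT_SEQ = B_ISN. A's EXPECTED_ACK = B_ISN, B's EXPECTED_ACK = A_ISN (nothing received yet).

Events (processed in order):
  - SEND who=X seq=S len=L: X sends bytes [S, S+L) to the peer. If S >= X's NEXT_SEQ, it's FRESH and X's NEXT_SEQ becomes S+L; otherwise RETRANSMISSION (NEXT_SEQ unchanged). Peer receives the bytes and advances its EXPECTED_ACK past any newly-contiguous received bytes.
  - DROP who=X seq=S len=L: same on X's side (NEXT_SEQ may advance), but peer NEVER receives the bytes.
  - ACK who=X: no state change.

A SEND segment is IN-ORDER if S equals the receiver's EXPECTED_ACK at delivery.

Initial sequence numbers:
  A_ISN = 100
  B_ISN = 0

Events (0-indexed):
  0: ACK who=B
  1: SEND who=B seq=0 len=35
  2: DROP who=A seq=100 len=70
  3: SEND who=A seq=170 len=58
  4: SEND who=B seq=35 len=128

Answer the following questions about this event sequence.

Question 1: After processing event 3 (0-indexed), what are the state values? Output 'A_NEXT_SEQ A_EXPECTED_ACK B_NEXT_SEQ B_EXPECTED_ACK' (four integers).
After event 0: A_seq=100 A_ack=0 B_seq=0 B_ack=100
After event 1: A_seq=100 A_ack=35 B_seq=35 B_ack=100
After event 2: A_seq=170 A_ack=35 B_seq=35 B_ack=100
After event 3: A_seq=228 A_ack=35 B_seq=35 B_ack=100

228 35 35 100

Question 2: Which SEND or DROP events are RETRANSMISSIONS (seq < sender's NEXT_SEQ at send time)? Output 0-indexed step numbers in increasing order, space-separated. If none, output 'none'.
Step 1: SEND seq=0 -> fresh
Step 2: DROP seq=100 -> fresh
Step 3: SEND seq=170 -> fresh
Step 4: SEND seq=35 -> fresh

Answer: none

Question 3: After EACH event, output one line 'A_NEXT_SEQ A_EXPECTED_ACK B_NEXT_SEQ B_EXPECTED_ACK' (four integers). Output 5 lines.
100 0 0 100
100 35 35 100
170 35 35 100
228 35 35 100
228 163 163 100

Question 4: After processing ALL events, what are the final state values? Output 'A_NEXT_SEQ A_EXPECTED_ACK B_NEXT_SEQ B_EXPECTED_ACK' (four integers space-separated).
After event 0: A_seq=100 A_ack=0 B_seq=0 B_ack=100
After event 1: A_seq=100 A_ack=35 B_seq=35 B_ack=100
After event 2: A_seq=170 A_ack=35 B_seq=35 B_ack=100
After event 3: A_seq=228 A_ack=35 B_seq=35 B_ack=100
After event 4: A_seq=228 A_ack=163 B_seq=163 B_ack=100

Answer: 228 163 163 100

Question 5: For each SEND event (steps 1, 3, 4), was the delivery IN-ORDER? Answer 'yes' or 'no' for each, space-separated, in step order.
Step 1: SEND seq=0 -> in-order
Step 3: SEND seq=170 -> out-of-order
Step 4: SEND seq=35 -> in-order

Answer: yes no yes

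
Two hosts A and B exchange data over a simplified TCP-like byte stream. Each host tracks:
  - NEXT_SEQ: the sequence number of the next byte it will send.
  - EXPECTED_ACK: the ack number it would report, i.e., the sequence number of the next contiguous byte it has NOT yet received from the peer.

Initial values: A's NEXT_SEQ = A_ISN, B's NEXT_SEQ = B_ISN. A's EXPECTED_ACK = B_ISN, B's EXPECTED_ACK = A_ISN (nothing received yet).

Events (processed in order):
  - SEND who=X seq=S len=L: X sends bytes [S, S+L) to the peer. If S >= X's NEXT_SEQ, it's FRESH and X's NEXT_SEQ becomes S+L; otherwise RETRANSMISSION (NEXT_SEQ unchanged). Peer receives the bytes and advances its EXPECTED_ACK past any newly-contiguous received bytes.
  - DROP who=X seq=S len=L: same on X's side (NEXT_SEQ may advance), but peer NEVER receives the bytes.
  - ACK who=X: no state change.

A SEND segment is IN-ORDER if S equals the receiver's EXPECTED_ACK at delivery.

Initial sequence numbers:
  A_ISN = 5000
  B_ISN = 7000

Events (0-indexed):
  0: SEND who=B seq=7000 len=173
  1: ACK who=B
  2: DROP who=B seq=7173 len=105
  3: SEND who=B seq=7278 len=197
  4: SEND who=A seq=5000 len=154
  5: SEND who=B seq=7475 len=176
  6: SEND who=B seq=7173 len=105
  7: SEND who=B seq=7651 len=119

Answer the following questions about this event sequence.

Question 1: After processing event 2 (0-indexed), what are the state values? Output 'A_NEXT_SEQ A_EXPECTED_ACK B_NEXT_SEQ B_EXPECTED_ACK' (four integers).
After event 0: A_seq=5000 A_ack=7173 B_seq=7173 B_ack=5000
After event 1: A_seq=5000 A_ack=7173 B_seq=7173 B_ack=5000
After event 2: A_seq=5000 A_ack=7173 B_seq=7278 B_ack=5000

5000 7173 7278 5000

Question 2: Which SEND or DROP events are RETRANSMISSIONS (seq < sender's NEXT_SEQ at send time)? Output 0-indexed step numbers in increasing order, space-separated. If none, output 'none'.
Answer: 6

Derivation:
Step 0: SEND seq=7000 -> fresh
Step 2: DROP seq=7173 -> fresh
Step 3: SEND seq=7278 -> fresh
Step 4: SEND seq=5000 -> fresh
Step 5: SEND seq=7475 -> fresh
Step 6: SEND seq=7173 -> retransmit
Step 7: SEND seq=7651 -> fresh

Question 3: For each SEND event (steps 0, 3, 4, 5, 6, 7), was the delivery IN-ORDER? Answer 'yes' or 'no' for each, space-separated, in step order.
Step 0: SEND seq=7000 -> in-order
Step 3: SEND seq=7278 -> out-of-order
Step 4: SEND seq=5000 -> in-order
Step 5: SEND seq=7475 -> out-of-order
Step 6: SEND seq=7173 -> in-order
Step 7: SEND seq=7651 -> in-order

Answer: yes no yes no yes yes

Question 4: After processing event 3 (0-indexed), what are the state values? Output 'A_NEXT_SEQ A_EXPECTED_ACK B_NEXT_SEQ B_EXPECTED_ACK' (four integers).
After event 0: A_seq=5000 A_ack=7173 B_seq=7173 B_ack=5000
After event 1: A_seq=5000 A_ack=7173 B_seq=7173 B_ack=5000
After event 2: A_seq=5000 A_ack=7173 B_seq=7278 B_ack=5000
After event 3: A_seq=5000 A_ack=7173 B_seq=7475 B_ack=5000

5000 7173 7475 5000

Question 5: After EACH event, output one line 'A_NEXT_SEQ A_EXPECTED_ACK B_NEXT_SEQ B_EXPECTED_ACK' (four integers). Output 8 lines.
5000 7173 7173 5000
5000 7173 7173 5000
5000 7173 7278 5000
5000 7173 7475 5000
5154 7173 7475 5154
5154 7173 7651 5154
5154 7651 7651 5154
5154 7770 7770 5154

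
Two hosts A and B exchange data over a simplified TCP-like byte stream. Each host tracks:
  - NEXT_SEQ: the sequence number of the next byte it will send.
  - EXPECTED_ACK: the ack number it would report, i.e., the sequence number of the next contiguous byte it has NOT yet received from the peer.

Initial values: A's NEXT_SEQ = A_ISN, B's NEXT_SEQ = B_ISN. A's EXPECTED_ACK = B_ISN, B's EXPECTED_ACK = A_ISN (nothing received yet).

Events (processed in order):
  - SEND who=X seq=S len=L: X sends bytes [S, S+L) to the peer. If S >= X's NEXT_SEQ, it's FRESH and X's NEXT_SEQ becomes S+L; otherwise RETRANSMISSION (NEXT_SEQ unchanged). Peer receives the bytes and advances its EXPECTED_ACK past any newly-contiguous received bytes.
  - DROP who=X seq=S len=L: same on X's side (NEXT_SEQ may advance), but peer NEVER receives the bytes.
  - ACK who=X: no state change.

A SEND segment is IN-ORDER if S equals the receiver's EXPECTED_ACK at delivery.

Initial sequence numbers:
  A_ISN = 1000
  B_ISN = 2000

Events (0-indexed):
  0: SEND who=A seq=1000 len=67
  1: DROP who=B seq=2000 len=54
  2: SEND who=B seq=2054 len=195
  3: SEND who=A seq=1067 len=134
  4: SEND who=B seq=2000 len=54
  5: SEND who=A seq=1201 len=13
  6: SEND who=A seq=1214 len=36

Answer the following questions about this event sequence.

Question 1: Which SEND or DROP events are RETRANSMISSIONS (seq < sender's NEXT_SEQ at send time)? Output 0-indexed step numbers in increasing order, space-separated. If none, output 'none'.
Answer: 4

Derivation:
Step 0: SEND seq=1000 -> fresh
Step 1: DROP seq=2000 -> fresh
Step 2: SEND seq=2054 -> fresh
Step 3: SEND seq=1067 -> fresh
Step 4: SEND seq=2000 -> retransmit
Step 5: SEND seq=1201 -> fresh
Step 6: SEND seq=1214 -> fresh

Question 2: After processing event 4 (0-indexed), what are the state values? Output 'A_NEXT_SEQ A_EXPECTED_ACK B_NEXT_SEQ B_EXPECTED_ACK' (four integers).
After event 0: A_seq=1067 A_ack=2000 B_seq=2000 B_ack=1067
After event 1: A_seq=1067 A_ack=2000 B_seq=2054 B_ack=1067
After event 2: A_seq=1067 A_ack=2000 B_seq=2249 B_ack=1067
After event 3: A_seq=1201 A_ack=2000 B_seq=2249 B_ack=1201
After event 4: A_seq=1201 A_ack=2249 B_seq=2249 B_ack=1201

1201 2249 2249 1201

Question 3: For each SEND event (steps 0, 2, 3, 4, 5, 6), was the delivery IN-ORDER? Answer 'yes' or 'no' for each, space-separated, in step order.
Step 0: SEND seq=1000 -> in-order
Step 2: SEND seq=2054 -> out-of-order
Step 3: SEND seq=1067 -> in-order
Step 4: SEND seq=2000 -> in-order
Step 5: SEND seq=1201 -> in-order
Step 6: SEND seq=1214 -> in-order

Answer: yes no yes yes yes yes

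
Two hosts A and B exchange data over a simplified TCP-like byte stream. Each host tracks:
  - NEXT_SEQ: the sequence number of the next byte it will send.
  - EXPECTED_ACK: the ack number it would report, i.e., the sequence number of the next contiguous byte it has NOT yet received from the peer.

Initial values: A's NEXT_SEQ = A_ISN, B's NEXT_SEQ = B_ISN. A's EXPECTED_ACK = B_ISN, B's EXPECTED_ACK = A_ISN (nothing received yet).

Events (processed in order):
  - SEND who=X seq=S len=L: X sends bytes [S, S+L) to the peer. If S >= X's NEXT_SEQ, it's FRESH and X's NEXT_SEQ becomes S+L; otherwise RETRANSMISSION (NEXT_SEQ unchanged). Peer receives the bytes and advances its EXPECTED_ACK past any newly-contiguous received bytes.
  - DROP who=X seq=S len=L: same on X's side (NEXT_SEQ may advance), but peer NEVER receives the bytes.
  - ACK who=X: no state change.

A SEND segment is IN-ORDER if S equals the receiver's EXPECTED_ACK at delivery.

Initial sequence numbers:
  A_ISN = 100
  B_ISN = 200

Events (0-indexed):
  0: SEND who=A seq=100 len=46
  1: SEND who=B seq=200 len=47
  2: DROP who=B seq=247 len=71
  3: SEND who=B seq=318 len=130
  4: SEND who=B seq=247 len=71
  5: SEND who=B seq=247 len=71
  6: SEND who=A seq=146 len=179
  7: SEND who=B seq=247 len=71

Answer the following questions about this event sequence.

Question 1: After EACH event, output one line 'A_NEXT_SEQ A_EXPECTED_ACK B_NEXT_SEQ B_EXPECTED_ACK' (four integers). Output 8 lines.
146 200 200 146
146 247 247 146
146 247 318 146
146 247 448 146
146 448 448 146
146 448 448 146
325 448 448 325
325 448 448 325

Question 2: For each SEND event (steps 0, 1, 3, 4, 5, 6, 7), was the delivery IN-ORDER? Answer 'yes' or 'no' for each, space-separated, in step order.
Answer: yes yes no yes no yes no

Derivation:
Step 0: SEND seq=100 -> in-order
Step 1: SEND seq=200 -> in-order
Step 3: SEND seq=318 -> out-of-order
Step 4: SEND seq=247 -> in-order
Step 5: SEND seq=247 -> out-of-order
Step 6: SEND seq=146 -> in-order
Step 7: SEND seq=247 -> out-of-order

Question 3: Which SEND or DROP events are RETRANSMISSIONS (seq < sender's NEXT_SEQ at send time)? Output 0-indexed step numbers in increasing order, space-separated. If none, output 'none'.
Step 0: SEND seq=100 -> fresh
Step 1: SEND seq=200 -> fresh
Step 2: DROP seq=247 -> fresh
Step 3: SEND seq=318 -> fresh
Step 4: SEND seq=247 -> retransmit
Step 5: SEND seq=247 -> retransmit
Step 6: SEND seq=146 -> fresh
Step 7: SEND seq=247 -> retransmit

Answer: 4 5 7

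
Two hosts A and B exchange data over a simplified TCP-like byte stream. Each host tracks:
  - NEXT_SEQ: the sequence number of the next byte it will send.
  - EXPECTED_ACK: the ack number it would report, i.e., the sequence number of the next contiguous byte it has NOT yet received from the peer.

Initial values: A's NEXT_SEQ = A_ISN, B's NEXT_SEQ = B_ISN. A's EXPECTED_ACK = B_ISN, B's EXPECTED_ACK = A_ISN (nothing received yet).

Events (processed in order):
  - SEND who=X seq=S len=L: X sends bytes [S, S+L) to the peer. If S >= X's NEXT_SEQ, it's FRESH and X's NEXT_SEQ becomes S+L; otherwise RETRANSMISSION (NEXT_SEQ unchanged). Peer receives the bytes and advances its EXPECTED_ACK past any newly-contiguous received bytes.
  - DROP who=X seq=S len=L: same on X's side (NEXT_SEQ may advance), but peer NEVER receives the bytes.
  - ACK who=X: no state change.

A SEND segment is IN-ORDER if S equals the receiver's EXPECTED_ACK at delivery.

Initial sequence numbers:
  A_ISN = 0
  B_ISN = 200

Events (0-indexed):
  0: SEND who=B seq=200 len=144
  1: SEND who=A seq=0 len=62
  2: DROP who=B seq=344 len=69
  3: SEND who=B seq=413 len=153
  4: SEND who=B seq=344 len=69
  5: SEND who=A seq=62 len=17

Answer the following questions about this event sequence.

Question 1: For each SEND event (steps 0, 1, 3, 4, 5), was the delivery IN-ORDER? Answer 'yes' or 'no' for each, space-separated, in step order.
Step 0: SEND seq=200 -> in-order
Step 1: SEND seq=0 -> in-order
Step 3: SEND seq=413 -> out-of-order
Step 4: SEND seq=344 -> in-order
Step 5: SEND seq=62 -> in-order

Answer: yes yes no yes yes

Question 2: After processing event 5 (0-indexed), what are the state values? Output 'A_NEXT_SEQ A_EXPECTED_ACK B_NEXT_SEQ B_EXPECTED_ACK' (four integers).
After event 0: A_seq=0 A_ack=344 B_seq=344 B_ack=0
After event 1: A_seq=62 A_ack=344 B_seq=344 B_ack=62
After event 2: A_seq=62 A_ack=344 B_seq=413 B_ack=62
After event 3: A_seq=62 A_ack=344 B_seq=566 B_ack=62
After event 4: A_seq=62 A_ack=566 B_seq=566 B_ack=62
After event 5: A_seq=79 A_ack=566 B_seq=566 B_ack=79

79 566 566 79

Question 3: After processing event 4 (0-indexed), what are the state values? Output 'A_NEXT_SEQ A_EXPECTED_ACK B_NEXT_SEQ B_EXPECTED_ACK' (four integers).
After event 0: A_seq=0 A_ack=344 B_seq=344 B_ack=0
After event 1: A_seq=62 A_ack=344 B_seq=344 B_ack=62
After event 2: A_seq=62 A_ack=344 B_seq=413 B_ack=62
After event 3: A_seq=62 A_ack=344 B_seq=566 B_ack=62
After event 4: A_seq=62 A_ack=566 B_seq=566 B_ack=62

62 566 566 62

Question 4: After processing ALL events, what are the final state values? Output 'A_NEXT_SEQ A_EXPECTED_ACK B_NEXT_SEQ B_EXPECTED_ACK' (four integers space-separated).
Answer: 79 566 566 79

Derivation:
After event 0: A_seq=0 A_ack=344 B_seq=344 B_ack=0
After event 1: A_seq=62 A_ack=344 B_seq=344 B_ack=62
After event 2: A_seq=62 A_ack=344 B_seq=413 B_ack=62
After event 3: A_seq=62 A_ack=344 B_seq=566 B_ack=62
After event 4: A_seq=62 A_ack=566 B_seq=566 B_ack=62
After event 5: A_seq=79 A_ack=566 B_seq=566 B_ack=79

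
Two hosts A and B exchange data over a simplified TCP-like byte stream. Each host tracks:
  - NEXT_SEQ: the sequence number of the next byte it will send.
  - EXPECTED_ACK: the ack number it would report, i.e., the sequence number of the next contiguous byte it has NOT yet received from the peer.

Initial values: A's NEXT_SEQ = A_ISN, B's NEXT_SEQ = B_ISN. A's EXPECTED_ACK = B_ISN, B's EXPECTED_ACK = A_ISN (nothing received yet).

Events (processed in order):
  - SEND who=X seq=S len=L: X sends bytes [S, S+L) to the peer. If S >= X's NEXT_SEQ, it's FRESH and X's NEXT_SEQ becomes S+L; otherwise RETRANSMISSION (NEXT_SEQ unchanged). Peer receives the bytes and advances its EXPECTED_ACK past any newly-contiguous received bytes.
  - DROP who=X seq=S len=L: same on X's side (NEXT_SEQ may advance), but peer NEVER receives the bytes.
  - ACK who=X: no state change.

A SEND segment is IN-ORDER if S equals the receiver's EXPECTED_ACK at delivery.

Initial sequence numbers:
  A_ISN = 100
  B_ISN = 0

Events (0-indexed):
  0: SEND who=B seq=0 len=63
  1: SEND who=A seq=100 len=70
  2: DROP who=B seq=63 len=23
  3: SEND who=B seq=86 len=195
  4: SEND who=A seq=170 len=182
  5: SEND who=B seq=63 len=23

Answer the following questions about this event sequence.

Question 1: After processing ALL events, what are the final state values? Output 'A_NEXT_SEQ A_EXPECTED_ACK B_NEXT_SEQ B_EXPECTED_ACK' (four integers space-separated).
After event 0: A_seq=100 A_ack=63 B_seq=63 B_ack=100
After event 1: A_seq=170 A_ack=63 B_seq=63 B_ack=170
After event 2: A_seq=170 A_ack=63 B_seq=86 B_ack=170
After event 3: A_seq=170 A_ack=63 B_seq=281 B_ack=170
After event 4: A_seq=352 A_ack=63 B_seq=281 B_ack=352
After event 5: A_seq=352 A_ack=281 B_seq=281 B_ack=352

Answer: 352 281 281 352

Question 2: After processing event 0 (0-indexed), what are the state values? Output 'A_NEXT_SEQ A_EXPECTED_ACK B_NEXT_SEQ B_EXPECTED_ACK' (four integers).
After event 0: A_seq=100 A_ack=63 B_seq=63 B_ack=100

100 63 63 100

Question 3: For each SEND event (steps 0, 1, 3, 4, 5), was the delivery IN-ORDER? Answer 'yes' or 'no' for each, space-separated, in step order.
Step 0: SEND seq=0 -> in-order
Step 1: SEND seq=100 -> in-order
Step 3: SEND seq=86 -> out-of-order
Step 4: SEND seq=170 -> in-order
Step 5: SEND seq=63 -> in-order

Answer: yes yes no yes yes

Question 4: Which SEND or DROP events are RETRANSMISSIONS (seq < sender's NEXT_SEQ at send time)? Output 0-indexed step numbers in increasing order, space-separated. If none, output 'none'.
Step 0: SEND seq=0 -> fresh
Step 1: SEND seq=100 -> fresh
Step 2: DROP seq=63 -> fresh
Step 3: SEND seq=86 -> fresh
Step 4: SEND seq=170 -> fresh
Step 5: SEND seq=63 -> retransmit

Answer: 5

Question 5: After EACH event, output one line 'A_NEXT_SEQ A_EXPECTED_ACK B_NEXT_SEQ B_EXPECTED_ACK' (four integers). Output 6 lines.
100 63 63 100
170 63 63 170
170 63 86 170
170 63 281 170
352 63 281 352
352 281 281 352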